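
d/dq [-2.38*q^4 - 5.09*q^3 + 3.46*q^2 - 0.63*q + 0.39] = -9.52*q^3 - 15.27*q^2 + 6.92*q - 0.63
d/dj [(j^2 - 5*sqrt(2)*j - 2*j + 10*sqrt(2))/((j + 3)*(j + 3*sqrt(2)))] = (5*j^2 + 8*sqrt(2)*j^2 - 2*sqrt(2)*j - 150 - 48*sqrt(2))/(j^4 + 6*j^3 + 6*sqrt(2)*j^3 + 27*j^2 + 36*sqrt(2)*j^2 + 54*sqrt(2)*j + 108*j + 162)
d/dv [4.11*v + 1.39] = 4.11000000000000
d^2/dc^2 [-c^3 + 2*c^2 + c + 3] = 4 - 6*c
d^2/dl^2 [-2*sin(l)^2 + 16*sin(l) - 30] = -16*sin(l) - 4*cos(2*l)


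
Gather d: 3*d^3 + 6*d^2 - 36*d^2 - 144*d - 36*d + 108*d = 3*d^3 - 30*d^2 - 72*d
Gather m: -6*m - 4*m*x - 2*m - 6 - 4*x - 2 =m*(-4*x - 8) - 4*x - 8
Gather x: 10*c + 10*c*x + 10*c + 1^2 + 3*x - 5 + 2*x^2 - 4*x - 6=20*c + 2*x^2 + x*(10*c - 1) - 10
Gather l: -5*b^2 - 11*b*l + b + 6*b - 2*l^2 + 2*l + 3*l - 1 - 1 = -5*b^2 + 7*b - 2*l^2 + l*(5 - 11*b) - 2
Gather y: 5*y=5*y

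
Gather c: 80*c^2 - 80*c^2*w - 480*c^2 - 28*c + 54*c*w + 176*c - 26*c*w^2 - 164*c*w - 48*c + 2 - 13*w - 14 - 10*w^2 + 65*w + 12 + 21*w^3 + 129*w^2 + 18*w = c^2*(-80*w - 400) + c*(-26*w^2 - 110*w + 100) + 21*w^3 + 119*w^2 + 70*w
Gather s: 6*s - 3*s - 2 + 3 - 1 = 3*s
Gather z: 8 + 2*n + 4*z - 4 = 2*n + 4*z + 4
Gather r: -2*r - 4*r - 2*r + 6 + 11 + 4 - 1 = 20 - 8*r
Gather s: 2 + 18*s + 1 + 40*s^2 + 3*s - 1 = 40*s^2 + 21*s + 2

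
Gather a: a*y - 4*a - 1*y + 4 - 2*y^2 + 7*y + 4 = a*(y - 4) - 2*y^2 + 6*y + 8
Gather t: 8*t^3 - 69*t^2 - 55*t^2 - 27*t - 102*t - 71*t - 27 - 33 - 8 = 8*t^3 - 124*t^2 - 200*t - 68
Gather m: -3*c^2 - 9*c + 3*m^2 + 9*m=-3*c^2 - 9*c + 3*m^2 + 9*m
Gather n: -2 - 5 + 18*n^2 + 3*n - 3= 18*n^2 + 3*n - 10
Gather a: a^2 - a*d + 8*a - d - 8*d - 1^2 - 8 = a^2 + a*(8 - d) - 9*d - 9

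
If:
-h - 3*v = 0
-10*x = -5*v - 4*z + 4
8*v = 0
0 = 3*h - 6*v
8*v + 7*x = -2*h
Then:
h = 0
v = 0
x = 0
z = 1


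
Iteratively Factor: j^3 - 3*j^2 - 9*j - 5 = (j + 1)*(j^2 - 4*j - 5) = (j - 5)*(j + 1)*(j + 1)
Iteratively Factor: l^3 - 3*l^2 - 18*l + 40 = (l + 4)*(l^2 - 7*l + 10) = (l - 5)*(l + 4)*(l - 2)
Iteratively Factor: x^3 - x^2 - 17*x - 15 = (x + 1)*(x^2 - 2*x - 15) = (x - 5)*(x + 1)*(x + 3)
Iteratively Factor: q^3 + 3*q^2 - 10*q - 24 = (q + 4)*(q^2 - q - 6) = (q - 3)*(q + 4)*(q + 2)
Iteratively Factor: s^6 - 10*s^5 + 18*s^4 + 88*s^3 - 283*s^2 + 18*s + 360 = (s - 2)*(s^5 - 8*s^4 + 2*s^3 + 92*s^2 - 99*s - 180) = (s - 2)*(s + 3)*(s^4 - 11*s^3 + 35*s^2 - 13*s - 60) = (s - 5)*(s - 2)*(s + 3)*(s^3 - 6*s^2 + 5*s + 12) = (s - 5)*(s - 3)*(s - 2)*(s + 3)*(s^2 - 3*s - 4) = (s - 5)*(s - 3)*(s - 2)*(s + 1)*(s + 3)*(s - 4)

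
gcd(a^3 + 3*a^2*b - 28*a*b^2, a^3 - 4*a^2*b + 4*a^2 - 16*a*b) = a^2 - 4*a*b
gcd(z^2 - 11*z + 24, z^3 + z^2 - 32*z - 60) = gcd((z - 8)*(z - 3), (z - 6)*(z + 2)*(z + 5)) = 1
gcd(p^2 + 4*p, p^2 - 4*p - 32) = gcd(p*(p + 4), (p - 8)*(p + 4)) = p + 4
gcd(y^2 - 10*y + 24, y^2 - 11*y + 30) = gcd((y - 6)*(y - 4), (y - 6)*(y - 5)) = y - 6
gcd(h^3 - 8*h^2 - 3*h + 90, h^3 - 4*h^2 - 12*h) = h - 6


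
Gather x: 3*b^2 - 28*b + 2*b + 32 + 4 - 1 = 3*b^2 - 26*b + 35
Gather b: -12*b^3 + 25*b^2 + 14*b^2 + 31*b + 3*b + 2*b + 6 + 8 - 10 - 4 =-12*b^3 + 39*b^2 + 36*b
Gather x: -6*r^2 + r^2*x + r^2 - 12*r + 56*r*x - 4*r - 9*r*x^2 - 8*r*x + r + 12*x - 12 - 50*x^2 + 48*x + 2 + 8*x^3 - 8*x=-5*r^2 - 15*r + 8*x^3 + x^2*(-9*r - 50) + x*(r^2 + 48*r + 52) - 10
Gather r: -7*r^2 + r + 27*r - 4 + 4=-7*r^2 + 28*r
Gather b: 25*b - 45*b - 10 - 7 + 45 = 28 - 20*b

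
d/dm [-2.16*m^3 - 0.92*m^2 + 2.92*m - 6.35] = -6.48*m^2 - 1.84*m + 2.92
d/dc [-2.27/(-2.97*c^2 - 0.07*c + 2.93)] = (-13.4838*c - 0.1589)/(2.97*c^2 + 0.07*c - 2.93)^2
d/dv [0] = 0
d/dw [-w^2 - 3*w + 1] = -2*w - 3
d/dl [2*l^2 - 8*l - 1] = 4*l - 8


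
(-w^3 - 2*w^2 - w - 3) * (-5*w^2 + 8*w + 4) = 5*w^5 + 2*w^4 - 15*w^3 - w^2 - 28*w - 12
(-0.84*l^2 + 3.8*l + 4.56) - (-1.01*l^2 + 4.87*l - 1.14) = 0.17*l^2 - 1.07*l + 5.7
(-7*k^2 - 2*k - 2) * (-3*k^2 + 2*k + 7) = 21*k^4 - 8*k^3 - 47*k^2 - 18*k - 14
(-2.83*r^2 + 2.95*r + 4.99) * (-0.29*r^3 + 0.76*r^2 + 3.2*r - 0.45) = 0.8207*r^5 - 3.0063*r^4 - 8.2611*r^3 + 14.5059*r^2 + 14.6405*r - 2.2455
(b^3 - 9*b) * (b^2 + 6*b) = b^5 + 6*b^4 - 9*b^3 - 54*b^2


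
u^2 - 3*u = u*(u - 3)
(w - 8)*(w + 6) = w^2 - 2*w - 48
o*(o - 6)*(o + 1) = o^3 - 5*o^2 - 6*o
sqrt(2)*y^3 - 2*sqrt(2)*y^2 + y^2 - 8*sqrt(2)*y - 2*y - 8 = (y - 4)*(y + 2)*(sqrt(2)*y + 1)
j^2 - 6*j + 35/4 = (j - 7/2)*(j - 5/2)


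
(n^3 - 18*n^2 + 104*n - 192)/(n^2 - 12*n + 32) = n - 6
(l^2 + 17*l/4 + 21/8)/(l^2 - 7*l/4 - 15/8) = (2*l + 7)/(2*l - 5)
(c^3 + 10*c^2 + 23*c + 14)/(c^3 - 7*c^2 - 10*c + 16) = (c^2 + 8*c + 7)/(c^2 - 9*c + 8)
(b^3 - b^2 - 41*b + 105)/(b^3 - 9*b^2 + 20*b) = (b^2 + 4*b - 21)/(b*(b - 4))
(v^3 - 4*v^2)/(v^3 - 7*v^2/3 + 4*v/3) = 3*v*(v - 4)/(3*v^2 - 7*v + 4)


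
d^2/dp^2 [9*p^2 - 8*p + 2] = 18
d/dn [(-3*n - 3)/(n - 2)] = 9/(n - 2)^2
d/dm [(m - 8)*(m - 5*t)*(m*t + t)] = t*(3*m^2 - 10*m*t - 14*m + 35*t - 8)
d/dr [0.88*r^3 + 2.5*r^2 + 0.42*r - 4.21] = 2.64*r^2 + 5.0*r + 0.42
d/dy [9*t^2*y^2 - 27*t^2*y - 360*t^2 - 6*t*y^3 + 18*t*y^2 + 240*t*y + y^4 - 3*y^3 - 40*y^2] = 18*t^2*y - 27*t^2 - 18*t*y^2 + 36*t*y + 240*t + 4*y^3 - 9*y^2 - 80*y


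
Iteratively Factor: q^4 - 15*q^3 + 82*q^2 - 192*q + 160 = (q - 4)*(q^3 - 11*q^2 + 38*q - 40) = (q - 5)*(q - 4)*(q^2 - 6*q + 8) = (q - 5)*(q - 4)^2*(q - 2)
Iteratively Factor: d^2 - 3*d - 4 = (d - 4)*(d + 1)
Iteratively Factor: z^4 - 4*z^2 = (z + 2)*(z^3 - 2*z^2) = z*(z + 2)*(z^2 - 2*z) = z^2*(z + 2)*(z - 2)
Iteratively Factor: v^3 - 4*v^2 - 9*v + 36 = (v - 4)*(v^2 - 9) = (v - 4)*(v + 3)*(v - 3)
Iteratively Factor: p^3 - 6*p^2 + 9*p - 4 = (p - 1)*(p^2 - 5*p + 4) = (p - 1)^2*(p - 4)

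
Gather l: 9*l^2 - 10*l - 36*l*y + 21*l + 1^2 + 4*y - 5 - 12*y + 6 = 9*l^2 + l*(11 - 36*y) - 8*y + 2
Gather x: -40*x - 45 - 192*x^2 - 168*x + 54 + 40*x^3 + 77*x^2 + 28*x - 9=40*x^3 - 115*x^2 - 180*x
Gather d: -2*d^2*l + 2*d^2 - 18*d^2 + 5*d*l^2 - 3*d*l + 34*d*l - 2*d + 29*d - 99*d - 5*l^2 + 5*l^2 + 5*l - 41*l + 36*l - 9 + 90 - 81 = d^2*(-2*l - 16) + d*(5*l^2 + 31*l - 72)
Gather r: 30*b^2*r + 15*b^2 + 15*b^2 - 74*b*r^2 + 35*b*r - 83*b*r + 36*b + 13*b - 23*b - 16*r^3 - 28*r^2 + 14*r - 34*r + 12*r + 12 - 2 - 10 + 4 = 30*b^2 + 26*b - 16*r^3 + r^2*(-74*b - 28) + r*(30*b^2 - 48*b - 8) + 4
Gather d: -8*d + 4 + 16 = 20 - 8*d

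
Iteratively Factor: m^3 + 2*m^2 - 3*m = (m - 1)*(m^2 + 3*m) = (m - 1)*(m + 3)*(m)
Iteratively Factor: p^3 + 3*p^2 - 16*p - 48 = (p + 4)*(p^2 - p - 12) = (p + 3)*(p + 4)*(p - 4)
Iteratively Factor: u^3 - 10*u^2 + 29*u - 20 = (u - 4)*(u^2 - 6*u + 5) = (u - 5)*(u - 4)*(u - 1)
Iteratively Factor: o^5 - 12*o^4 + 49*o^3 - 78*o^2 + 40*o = (o - 5)*(o^4 - 7*o^3 + 14*o^2 - 8*o) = o*(o - 5)*(o^3 - 7*o^2 + 14*o - 8) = o*(o - 5)*(o - 1)*(o^2 - 6*o + 8) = o*(o - 5)*(o - 2)*(o - 1)*(o - 4)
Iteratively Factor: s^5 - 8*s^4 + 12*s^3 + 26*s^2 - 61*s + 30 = (s - 3)*(s^4 - 5*s^3 - 3*s^2 + 17*s - 10) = (s - 3)*(s + 2)*(s^3 - 7*s^2 + 11*s - 5) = (s - 5)*(s - 3)*(s + 2)*(s^2 - 2*s + 1) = (s - 5)*(s - 3)*(s - 1)*(s + 2)*(s - 1)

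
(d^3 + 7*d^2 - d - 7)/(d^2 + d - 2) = (d^2 + 8*d + 7)/(d + 2)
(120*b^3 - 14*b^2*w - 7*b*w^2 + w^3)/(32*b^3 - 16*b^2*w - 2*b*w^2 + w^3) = (30*b^2 - 11*b*w + w^2)/(8*b^2 - 6*b*w + w^2)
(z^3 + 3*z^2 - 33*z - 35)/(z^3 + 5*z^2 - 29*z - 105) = (z + 1)/(z + 3)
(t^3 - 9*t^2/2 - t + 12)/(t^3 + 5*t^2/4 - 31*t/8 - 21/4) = 4*(t - 4)/(4*t + 7)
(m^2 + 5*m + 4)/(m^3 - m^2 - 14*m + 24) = (m + 1)/(m^2 - 5*m + 6)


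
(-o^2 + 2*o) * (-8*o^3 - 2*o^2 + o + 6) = 8*o^5 - 14*o^4 - 5*o^3 - 4*o^2 + 12*o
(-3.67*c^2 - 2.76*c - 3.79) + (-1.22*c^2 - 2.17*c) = -4.89*c^2 - 4.93*c - 3.79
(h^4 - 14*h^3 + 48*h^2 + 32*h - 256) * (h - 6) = h^5 - 20*h^4 + 132*h^3 - 256*h^2 - 448*h + 1536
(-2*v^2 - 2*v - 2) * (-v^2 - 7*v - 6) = 2*v^4 + 16*v^3 + 28*v^2 + 26*v + 12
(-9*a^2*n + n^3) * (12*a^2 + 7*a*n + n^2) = -108*a^4*n - 63*a^3*n^2 + 3*a^2*n^3 + 7*a*n^4 + n^5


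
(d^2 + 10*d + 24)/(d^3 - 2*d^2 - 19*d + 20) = (d + 6)/(d^2 - 6*d + 5)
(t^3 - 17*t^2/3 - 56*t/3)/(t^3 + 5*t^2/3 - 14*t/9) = 3*(t - 8)/(3*t - 2)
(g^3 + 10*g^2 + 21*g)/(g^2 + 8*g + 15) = g*(g + 7)/(g + 5)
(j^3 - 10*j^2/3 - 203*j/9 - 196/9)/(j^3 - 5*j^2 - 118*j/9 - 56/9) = (3*j + 7)/(3*j + 2)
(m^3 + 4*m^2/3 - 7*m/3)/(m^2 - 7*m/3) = (3*m^2 + 4*m - 7)/(3*m - 7)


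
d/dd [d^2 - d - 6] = 2*d - 1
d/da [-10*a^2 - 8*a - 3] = -20*a - 8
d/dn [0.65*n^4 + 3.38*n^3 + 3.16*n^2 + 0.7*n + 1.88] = 2.6*n^3 + 10.14*n^2 + 6.32*n + 0.7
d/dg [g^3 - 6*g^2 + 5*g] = 3*g^2 - 12*g + 5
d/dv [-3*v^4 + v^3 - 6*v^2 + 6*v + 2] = -12*v^3 + 3*v^2 - 12*v + 6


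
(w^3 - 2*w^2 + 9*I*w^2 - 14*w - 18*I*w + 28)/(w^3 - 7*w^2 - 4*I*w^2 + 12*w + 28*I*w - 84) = (w^2 + w*(-2 + 7*I) - 14*I)/(w^2 - w*(7 + 6*I) + 42*I)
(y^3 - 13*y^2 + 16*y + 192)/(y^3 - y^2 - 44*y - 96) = (y - 8)/(y + 4)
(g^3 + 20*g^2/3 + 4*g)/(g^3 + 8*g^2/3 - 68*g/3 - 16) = g/(g - 4)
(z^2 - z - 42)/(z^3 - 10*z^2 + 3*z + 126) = (z + 6)/(z^2 - 3*z - 18)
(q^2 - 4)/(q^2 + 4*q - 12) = (q + 2)/(q + 6)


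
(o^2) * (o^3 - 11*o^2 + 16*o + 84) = o^5 - 11*o^4 + 16*o^3 + 84*o^2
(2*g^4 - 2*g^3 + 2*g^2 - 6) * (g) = 2*g^5 - 2*g^4 + 2*g^3 - 6*g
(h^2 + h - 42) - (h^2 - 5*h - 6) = 6*h - 36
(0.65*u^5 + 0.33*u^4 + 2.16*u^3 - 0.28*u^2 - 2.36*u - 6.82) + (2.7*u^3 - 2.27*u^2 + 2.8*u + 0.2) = 0.65*u^5 + 0.33*u^4 + 4.86*u^3 - 2.55*u^2 + 0.44*u - 6.62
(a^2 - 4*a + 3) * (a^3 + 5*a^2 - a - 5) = a^5 + a^4 - 18*a^3 + 14*a^2 + 17*a - 15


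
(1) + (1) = 2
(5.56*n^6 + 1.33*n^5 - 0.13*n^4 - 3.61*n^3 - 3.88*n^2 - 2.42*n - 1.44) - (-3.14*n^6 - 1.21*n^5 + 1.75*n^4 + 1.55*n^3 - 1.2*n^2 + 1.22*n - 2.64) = 8.7*n^6 + 2.54*n^5 - 1.88*n^4 - 5.16*n^3 - 2.68*n^2 - 3.64*n + 1.2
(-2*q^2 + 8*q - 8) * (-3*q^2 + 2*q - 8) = 6*q^4 - 28*q^3 + 56*q^2 - 80*q + 64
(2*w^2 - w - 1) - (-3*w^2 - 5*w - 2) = 5*w^2 + 4*w + 1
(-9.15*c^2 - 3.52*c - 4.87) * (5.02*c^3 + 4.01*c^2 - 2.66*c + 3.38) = -45.933*c^5 - 54.3619*c^4 - 14.2236*c^3 - 41.0925*c^2 + 1.0566*c - 16.4606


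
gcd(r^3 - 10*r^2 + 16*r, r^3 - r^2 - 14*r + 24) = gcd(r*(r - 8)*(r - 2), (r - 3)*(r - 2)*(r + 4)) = r - 2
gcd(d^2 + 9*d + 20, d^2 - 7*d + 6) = 1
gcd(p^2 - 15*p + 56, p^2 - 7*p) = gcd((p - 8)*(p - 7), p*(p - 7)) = p - 7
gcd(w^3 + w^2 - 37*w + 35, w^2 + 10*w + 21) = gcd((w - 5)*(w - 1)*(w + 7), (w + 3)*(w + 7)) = w + 7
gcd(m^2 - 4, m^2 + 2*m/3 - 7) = 1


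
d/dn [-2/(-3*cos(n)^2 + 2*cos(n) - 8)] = 4*(3*cos(n) - 1)*sin(n)/(3*cos(n)^2 - 2*cos(n) + 8)^2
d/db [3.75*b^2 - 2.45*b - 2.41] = 7.5*b - 2.45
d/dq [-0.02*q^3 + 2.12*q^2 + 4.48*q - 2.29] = -0.06*q^2 + 4.24*q + 4.48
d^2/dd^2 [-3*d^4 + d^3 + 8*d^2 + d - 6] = -36*d^2 + 6*d + 16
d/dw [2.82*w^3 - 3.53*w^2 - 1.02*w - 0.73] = 8.46*w^2 - 7.06*w - 1.02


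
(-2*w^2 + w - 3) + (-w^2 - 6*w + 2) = -3*w^2 - 5*w - 1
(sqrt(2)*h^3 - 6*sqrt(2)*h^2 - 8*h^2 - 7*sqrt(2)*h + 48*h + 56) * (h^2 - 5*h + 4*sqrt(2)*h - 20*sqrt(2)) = sqrt(2)*h^5 - 11*sqrt(2)*h^4 - 9*sqrt(2)*h^3 + 387*sqrt(2)*h^2 - 736*sqrt(2)*h - 1120*sqrt(2)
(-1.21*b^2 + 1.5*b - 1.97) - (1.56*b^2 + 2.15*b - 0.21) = -2.77*b^2 - 0.65*b - 1.76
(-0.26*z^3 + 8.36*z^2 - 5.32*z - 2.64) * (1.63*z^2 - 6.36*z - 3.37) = -0.4238*z^5 + 15.2804*z^4 - 60.965*z^3 + 1.3588*z^2 + 34.7188*z + 8.8968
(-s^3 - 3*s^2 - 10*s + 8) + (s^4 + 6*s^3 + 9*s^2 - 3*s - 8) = s^4 + 5*s^3 + 6*s^2 - 13*s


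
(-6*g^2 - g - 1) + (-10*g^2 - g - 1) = -16*g^2 - 2*g - 2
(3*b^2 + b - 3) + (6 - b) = 3*b^2 + 3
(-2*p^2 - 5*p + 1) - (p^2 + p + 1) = -3*p^2 - 6*p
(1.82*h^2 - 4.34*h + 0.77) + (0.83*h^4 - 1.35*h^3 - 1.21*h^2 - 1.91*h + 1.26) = 0.83*h^4 - 1.35*h^3 + 0.61*h^2 - 6.25*h + 2.03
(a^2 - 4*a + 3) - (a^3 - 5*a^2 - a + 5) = -a^3 + 6*a^2 - 3*a - 2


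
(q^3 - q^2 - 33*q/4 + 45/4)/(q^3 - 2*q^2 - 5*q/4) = (2*q^2 + 3*q - 9)/(q*(2*q + 1))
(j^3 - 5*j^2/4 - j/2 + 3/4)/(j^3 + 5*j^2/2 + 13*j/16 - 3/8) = 4*(j^2 - 2*j + 1)/(4*j^2 + 7*j - 2)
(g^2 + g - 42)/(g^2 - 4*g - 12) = (g + 7)/(g + 2)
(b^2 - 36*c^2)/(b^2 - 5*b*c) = (b^2 - 36*c^2)/(b*(b - 5*c))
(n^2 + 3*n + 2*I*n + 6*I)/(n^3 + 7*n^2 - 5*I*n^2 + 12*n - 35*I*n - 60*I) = (n + 2*I)/(n^2 + n*(4 - 5*I) - 20*I)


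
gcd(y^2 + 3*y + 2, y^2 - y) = 1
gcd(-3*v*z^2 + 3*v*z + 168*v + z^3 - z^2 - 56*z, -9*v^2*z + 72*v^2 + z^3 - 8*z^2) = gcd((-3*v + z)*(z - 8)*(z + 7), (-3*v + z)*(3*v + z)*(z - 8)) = -3*v*z + 24*v + z^2 - 8*z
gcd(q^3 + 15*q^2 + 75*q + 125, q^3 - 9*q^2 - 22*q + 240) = q + 5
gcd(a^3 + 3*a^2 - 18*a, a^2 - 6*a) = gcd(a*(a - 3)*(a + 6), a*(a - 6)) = a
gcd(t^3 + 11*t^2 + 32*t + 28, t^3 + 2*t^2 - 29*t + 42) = t + 7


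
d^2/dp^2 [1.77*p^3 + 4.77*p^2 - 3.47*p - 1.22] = 10.62*p + 9.54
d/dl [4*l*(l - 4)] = 8*l - 16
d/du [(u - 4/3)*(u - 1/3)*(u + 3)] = 3*u^2 + 8*u/3 - 41/9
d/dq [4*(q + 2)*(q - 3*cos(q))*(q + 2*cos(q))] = -4*(q + 2)*(q - 3*cos(q))*(2*sin(q) - 1) + 4*(q + 2)*(q + 2*cos(q))*(3*sin(q) + 1) + 4*(q - 3*cos(q))*(q + 2*cos(q))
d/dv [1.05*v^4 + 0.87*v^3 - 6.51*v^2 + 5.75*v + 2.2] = 4.2*v^3 + 2.61*v^2 - 13.02*v + 5.75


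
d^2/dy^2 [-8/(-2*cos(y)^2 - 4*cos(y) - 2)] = 8*(cos(y) - cos(2*y) + 2)/(cos(y) + 1)^4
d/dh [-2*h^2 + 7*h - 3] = 7 - 4*h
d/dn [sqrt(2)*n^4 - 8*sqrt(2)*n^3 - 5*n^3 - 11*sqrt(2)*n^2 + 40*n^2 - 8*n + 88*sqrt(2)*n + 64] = 4*sqrt(2)*n^3 - 24*sqrt(2)*n^2 - 15*n^2 - 22*sqrt(2)*n + 80*n - 8 + 88*sqrt(2)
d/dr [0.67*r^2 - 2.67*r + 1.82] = 1.34*r - 2.67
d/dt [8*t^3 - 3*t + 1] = 24*t^2 - 3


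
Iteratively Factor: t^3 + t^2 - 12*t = (t)*(t^2 + t - 12) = t*(t - 3)*(t + 4)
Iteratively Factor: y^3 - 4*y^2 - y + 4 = (y - 4)*(y^2 - 1) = (y - 4)*(y - 1)*(y + 1)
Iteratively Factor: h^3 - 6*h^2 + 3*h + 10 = (h - 2)*(h^2 - 4*h - 5) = (h - 2)*(h + 1)*(h - 5)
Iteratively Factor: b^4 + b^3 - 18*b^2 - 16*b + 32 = (b + 4)*(b^3 - 3*b^2 - 6*b + 8) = (b + 2)*(b + 4)*(b^2 - 5*b + 4) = (b - 1)*(b + 2)*(b + 4)*(b - 4)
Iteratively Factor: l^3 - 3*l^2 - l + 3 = (l - 3)*(l^2 - 1) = (l - 3)*(l + 1)*(l - 1)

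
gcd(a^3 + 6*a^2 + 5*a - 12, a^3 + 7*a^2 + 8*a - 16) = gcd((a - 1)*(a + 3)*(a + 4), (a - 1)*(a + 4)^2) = a^2 + 3*a - 4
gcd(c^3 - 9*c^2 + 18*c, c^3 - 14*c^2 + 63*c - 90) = c^2 - 9*c + 18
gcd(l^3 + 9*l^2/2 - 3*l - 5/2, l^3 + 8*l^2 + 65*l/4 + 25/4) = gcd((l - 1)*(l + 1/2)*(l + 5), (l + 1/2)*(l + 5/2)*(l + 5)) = l^2 + 11*l/2 + 5/2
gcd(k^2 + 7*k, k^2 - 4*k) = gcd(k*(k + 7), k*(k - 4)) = k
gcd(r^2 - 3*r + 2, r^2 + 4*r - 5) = r - 1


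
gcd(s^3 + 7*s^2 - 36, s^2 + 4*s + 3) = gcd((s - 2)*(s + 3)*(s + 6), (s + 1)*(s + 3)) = s + 3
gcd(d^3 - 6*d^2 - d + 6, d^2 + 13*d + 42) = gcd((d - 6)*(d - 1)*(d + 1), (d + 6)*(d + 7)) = 1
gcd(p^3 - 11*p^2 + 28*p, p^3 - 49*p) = p^2 - 7*p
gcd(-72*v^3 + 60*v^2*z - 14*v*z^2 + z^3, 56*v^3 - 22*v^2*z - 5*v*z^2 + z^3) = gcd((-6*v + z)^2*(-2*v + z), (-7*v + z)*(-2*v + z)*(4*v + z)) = -2*v + z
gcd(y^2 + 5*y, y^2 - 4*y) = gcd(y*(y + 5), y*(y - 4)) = y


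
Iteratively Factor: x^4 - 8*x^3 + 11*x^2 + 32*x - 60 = (x - 2)*(x^3 - 6*x^2 - x + 30) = (x - 2)*(x + 2)*(x^2 - 8*x + 15) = (x - 5)*(x - 2)*(x + 2)*(x - 3)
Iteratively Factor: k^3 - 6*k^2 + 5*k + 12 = (k - 4)*(k^2 - 2*k - 3) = (k - 4)*(k - 3)*(k + 1)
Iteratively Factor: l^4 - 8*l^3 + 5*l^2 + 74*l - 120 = (l - 4)*(l^3 - 4*l^2 - 11*l + 30) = (l - 4)*(l + 3)*(l^2 - 7*l + 10) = (l - 5)*(l - 4)*(l + 3)*(l - 2)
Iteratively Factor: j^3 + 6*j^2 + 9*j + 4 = (j + 1)*(j^2 + 5*j + 4) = (j + 1)*(j + 4)*(j + 1)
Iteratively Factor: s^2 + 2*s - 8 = (s + 4)*(s - 2)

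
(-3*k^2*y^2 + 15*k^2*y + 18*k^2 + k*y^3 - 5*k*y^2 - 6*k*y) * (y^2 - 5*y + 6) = -3*k^2*y^4 + 30*k^2*y^3 - 75*k^2*y^2 + 108*k^2 + k*y^5 - 10*k*y^4 + 25*k*y^3 - 36*k*y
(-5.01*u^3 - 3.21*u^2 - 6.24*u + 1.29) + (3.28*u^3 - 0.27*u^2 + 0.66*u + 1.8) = -1.73*u^3 - 3.48*u^2 - 5.58*u + 3.09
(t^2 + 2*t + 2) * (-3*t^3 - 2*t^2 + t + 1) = -3*t^5 - 8*t^4 - 9*t^3 - t^2 + 4*t + 2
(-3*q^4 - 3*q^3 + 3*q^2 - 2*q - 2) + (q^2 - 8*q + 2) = -3*q^4 - 3*q^3 + 4*q^2 - 10*q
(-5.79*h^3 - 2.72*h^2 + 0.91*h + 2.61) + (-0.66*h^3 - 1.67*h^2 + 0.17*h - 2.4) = -6.45*h^3 - 4.39*h^2 + 1.08*h + 0.21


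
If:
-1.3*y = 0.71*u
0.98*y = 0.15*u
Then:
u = 0.00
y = 0.00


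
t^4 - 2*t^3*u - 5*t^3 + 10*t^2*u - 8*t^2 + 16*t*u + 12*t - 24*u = (t - 6)*(t - 1)*(t + 2)*(t - 2*u)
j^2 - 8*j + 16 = (j - 4)^2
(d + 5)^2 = d^2 + 10*d + 25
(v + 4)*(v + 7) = v^2 + 11*v + 28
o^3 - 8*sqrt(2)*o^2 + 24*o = o*(o - 6*sqrt(2))*(o - 2*sqrt(2))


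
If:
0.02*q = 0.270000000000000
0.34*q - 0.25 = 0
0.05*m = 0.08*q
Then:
No Solution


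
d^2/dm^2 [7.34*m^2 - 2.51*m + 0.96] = 14.6800000000000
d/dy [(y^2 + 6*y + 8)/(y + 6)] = (y^2 + 12*y + 28)/(y^2 + 12*y + 36)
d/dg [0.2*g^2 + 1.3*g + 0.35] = 0.4*g + 1.3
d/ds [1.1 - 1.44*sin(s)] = -1.44*cos(s)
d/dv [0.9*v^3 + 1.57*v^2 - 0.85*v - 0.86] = 2.7*v^2 + 3.14*v - 0.85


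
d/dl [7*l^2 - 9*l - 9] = 14*l - 9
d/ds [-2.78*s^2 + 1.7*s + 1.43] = 1.7 - 5.56*s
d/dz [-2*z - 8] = -2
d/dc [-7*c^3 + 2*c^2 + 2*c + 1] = -21*c^2 + 4*c + 2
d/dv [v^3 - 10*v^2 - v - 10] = 3*v^2 - 20*v - 1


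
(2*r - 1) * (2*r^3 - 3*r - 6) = 4*r^4 - 2*r^3 - 6*r^2 - 9*r + 6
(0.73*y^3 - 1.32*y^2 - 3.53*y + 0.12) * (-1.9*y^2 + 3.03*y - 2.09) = -1.387*y^5 + 4.7199*y^4 + 1.1817*y^3 - 8.1651*y^2 + 7.7413*y - 0.2508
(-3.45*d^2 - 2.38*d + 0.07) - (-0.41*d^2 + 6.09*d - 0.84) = -3.04*d^2 - 8.47*d + 0.91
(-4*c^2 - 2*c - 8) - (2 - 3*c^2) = -c^2 - 2*c - 10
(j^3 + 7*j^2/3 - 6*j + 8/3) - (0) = j^3 + 7*j^2/3 - 6*j + 8/3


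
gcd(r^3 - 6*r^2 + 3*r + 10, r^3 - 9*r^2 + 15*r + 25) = r^2 - 4*r - 5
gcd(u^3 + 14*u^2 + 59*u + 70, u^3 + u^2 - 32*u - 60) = u^2 + 7*u + 10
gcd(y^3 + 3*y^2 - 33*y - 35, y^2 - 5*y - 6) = y + 1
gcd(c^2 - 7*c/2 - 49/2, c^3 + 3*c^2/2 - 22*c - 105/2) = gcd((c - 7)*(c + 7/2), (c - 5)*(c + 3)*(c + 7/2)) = c + 7/2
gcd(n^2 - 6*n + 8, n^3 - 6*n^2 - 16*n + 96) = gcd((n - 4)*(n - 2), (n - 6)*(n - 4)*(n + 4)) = n - 4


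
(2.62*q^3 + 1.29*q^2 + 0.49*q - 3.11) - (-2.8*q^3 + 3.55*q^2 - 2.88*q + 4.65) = 5.42*q^3 - 2.26*q^2 + 3.37*q - 7.76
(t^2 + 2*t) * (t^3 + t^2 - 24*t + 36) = t^5 + 3*t^4 - 22*t^3 - 12*t^2 + 72*t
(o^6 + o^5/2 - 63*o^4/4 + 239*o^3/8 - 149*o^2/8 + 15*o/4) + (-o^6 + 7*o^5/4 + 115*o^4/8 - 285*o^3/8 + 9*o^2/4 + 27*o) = 9*o^5/4 - 11*o^4/8 - 23*o^3/4 - 131*o^2/8 + 123*o/4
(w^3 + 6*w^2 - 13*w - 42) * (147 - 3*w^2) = -3*w^5 - 18*w^4 + 186*w^3 + 1008*w^2 - 1911*w - 6174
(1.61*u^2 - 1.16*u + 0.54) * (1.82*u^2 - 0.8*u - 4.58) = 2.9302*u^4 - 3.3992*u^3 - 5.463*u^2 + 4.8808*u - 2.4732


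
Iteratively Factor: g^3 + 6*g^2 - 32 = (g + 4)*(g^2 + 2*g - 8) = (g + 4)^2*(g - 2)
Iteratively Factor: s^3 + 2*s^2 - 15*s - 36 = (s + 3)*(s^2 - s - 12) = (s - 4)*(s + 3)*(s + 3)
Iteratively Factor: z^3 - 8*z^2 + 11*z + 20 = (z - 5)*(z^2 - 3*z - 4) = (z - 5)*(z + 1)*(z - 4)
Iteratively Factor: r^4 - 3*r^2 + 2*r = (r - 1)*(r^3 + r^2 - 2*r) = (r - 1)^2*(r^2 + 2*r) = r*(r - 1)^2*(r + 2)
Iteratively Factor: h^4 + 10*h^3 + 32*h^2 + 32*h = (h + 2)*(h^3 + 8*h^2 + 16*h) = (h + 2)*(h + 4)*(h^2 + 4*h) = h*(h + 2)*(h + 4)*(h + 4)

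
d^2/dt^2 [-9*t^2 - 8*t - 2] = -18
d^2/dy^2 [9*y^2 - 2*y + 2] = 18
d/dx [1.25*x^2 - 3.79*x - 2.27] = 2.5*x - 3.79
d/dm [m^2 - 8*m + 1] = 2*m - 8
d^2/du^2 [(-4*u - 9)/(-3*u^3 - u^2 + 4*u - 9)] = 2*((4*u + 9)*(9*u^2 + 2*u - 4)^2 + (-36*u^2 - 8*u - (4*u + 9)*(9*u + 1) + 16)*(3*u^3 + u^2 - 4*u + 9))/(3*u^3 + u^2 - 4*u + 9)^3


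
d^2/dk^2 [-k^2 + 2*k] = -2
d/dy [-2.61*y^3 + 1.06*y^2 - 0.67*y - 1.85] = -7.83*y^2 + 2.12*y - 0.67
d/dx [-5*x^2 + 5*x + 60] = 5 - 10*x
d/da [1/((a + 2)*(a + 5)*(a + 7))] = (-(a + 2)*(a + 5) - (a + 2)*(a + 7) - (a + 5)*(a + 7))/((a + 2)^2*(a + 5)^2*(a + 7)^2)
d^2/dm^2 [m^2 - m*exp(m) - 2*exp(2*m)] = -m*exp(m) - 8*exp(2*m) - 2*exp(m) + 2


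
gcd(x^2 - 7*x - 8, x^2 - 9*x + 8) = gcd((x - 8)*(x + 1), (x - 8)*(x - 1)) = x - 8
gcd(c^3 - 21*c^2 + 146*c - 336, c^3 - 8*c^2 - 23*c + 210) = c^2 - 13*c + 42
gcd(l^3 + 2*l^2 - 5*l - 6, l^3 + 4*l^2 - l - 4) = l + 1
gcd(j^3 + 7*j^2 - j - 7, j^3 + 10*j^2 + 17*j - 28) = j^2 + 6*j - 7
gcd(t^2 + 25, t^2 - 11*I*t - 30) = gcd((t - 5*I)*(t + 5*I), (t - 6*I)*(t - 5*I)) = t - 5*I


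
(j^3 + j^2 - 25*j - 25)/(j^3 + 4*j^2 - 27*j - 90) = (j^2 + 6*j + 5)/(j^2 + 9*j + 18)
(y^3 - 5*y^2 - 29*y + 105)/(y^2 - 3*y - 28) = (y^2 + 2*y - 15)/(y + 4)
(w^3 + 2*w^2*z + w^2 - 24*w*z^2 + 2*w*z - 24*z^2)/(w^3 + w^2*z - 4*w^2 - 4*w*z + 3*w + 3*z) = (w^3 + 2*w^2*z + w^2 - 24*w*z^2 + 2*w*z - 24*z^2)/(w^3 + w^2*z - 4*w^2 - 4*w*z + 3*w + 3*z)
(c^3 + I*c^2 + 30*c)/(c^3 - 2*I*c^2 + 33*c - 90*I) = c/(c - 3*I)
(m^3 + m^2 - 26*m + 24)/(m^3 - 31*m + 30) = (m - 4)/(m - 5)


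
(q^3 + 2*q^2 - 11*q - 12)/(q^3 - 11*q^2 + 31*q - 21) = (q^2 + 5*q + 4)/(q^2 - 8*q + 7)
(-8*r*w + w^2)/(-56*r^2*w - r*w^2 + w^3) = 1/(7*r + w)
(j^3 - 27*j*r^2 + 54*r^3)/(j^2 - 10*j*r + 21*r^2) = (-j^2 - 3*j*r + 18*r^2)/(-j + 7*r)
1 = 1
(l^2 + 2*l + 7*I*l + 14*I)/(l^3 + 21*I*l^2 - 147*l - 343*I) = (l + 2)/(l^2 + 14*I*l - 49)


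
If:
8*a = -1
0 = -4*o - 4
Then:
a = -1/8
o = -1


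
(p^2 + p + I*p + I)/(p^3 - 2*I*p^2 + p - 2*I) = (p + 1)/(p^2 - 3*I*p - 2)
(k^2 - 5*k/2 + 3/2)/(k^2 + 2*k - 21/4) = 2*(k - 1)/(2*k + 7)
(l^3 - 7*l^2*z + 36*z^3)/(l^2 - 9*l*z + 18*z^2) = l + 2*z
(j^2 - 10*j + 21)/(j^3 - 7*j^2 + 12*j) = (j - 7)/(j*(j - 4))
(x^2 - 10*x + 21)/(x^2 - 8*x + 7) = (x - 3)/(x - 1)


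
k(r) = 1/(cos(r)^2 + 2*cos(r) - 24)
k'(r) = (2*sin(r)*cos(r) + 2*sin(r))/(cos(r)^2 + 2*cos(r) - 24)^2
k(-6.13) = -0.05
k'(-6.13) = 0.00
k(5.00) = -0.04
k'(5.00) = -0.00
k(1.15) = -0.04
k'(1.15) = 0.00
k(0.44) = -0.05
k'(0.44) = 0.00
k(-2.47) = -0.04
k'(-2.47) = -0.00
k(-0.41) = -0.05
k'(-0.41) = -0.00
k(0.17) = -0.05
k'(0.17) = 0.00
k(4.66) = -0.04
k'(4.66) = -0.00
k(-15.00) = -0.04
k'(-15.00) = 0.00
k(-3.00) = -0.04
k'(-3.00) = 0.00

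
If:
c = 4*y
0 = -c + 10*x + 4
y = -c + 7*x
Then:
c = -56/11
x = -10/11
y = -14/11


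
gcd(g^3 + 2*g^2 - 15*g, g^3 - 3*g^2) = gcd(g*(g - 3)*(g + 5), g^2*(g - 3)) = g^2 - 3*g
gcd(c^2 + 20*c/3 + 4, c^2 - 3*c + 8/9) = 1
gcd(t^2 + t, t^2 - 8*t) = t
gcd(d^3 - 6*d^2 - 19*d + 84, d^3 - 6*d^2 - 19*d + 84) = d^3 - 6*d^2 - 19*d + 84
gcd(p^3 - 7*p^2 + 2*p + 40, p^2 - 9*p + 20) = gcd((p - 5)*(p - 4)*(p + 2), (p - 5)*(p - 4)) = p^2 - 9*p + 20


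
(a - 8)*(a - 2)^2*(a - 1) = a^4 - 13*a^3 + 48*a^2 - 68*a + 32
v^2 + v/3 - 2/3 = (v - 2/3)*(v + 1)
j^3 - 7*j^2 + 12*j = j*(j - 4)*(j - 3)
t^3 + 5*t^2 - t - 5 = (t - 1)*(t + 1)*(t + 5)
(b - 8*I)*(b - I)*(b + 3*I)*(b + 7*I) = b^4 + I*b^3 + 61*b^2 + 109*I*b + 168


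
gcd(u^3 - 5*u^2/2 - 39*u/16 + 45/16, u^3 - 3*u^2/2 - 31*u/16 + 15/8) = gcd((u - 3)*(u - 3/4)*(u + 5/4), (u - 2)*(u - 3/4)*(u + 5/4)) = u^2 + u/2 - 15/16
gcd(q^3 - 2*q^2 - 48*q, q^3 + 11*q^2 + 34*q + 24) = q + 6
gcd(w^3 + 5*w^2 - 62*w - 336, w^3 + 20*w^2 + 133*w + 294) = w^2 + 13*w + 42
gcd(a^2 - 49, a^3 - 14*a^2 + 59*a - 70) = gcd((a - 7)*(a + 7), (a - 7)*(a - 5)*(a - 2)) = a - 7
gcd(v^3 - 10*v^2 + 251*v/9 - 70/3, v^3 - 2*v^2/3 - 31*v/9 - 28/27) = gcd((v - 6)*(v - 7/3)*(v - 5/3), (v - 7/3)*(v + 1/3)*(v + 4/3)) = v - 7/3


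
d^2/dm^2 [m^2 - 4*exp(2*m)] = 2 - 16*exp(2*m)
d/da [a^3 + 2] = 3*a^2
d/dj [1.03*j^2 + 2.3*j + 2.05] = 2.06*j + 2.3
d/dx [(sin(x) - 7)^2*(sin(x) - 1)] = 3*(sin(x) - 7)*(sin(x) - 3)*cos(x)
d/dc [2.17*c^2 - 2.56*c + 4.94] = 4.34*c - 2.56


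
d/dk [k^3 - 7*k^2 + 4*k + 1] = 3*k^2 - 14*k + 4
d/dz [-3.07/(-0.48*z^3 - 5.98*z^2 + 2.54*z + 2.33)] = (-4.4208*z^2 - 36.7172*z + 7.7978)/(0.48*z^3 + 5.98*z^2 - 2.54*z - 2.33)^2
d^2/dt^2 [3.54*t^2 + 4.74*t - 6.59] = 7.08000000000000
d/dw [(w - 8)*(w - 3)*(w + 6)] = 3*w^2 - 10*w - 42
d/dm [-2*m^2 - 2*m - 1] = -4*m - 2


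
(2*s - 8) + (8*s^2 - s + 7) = 8*s^2 + s - 1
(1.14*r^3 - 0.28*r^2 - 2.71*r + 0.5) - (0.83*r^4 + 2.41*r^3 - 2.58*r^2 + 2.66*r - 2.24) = -0.83*r^4 - 1.27*r^3 + 2.3*r^2 - 5.37*r + 2.74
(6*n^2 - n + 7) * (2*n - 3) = 12*n^3 - 20*n^2 + 17*n - 21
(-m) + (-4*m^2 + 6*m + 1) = -4*m^2 + 5*m + 1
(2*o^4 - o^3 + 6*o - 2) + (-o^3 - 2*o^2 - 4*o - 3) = 2*o^4 - 2*o^3 - 2*o^2 + 2*o - 5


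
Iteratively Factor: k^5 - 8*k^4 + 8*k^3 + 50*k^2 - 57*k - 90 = (k - 3)*(k^4 - 5*k^3 - 7*k^2 + 29*k + 30) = (k - 5)*(k - 3)*(k^3 - 7*k - 6) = (k - 5)*(k - 3)*(k + 1)*(k^2 - k - 6) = (k - 5)*(k - 3)^2*(k + 1)*(k + 2)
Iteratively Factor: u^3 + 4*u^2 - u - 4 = (u - 1)*(u^2 + 5*u + 4) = (u - 1)*(u + 4)*(u + 1)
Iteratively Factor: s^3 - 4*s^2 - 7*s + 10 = (s - 5)*(s^2 + s - 2) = (s - 5)*(s - 1)*(s + 2)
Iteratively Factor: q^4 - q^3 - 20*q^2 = (q)*(q^3 - q^2 - 20*q) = q*(q - 5)*(q^2 + 4*q) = q*(q - 5)*(q + 4)*(q)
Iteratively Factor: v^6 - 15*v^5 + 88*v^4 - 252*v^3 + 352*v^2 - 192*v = (v - 3)*(v^5 - 12*v^4 + 52*v^3 - 96*v^2 + 64*v) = (v - 4)*(v - 3)*(v^4 - 8*v^3 + 20*v^2 - 16*v) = (v - 4)^2*(v - 3)*(v^3 - 4*v^2 + 4*v) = (v - 4)^2*(v - 3)*(v - 2)*(v^2 - 2*v) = (v - 4)^2*(v - 3)*(v - 2)^2*(v)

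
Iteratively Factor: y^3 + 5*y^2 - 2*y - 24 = (y + 4)*(y^2 + y - 6) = (y + 3)*(y + 4)*(y - 2)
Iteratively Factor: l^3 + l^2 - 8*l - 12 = (l + 2)*(l^2 - l - 6) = (l + 2)^2*(l - 3)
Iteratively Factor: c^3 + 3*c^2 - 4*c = (c)*(c^2 + 3*c - 4) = c*(c - 1)*(c + 4)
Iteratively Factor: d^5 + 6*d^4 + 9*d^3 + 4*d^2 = (d + 1)*(d^4 + 5*d^3 + 4*d^2) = (d + 1)*(d + 4)*(d^3 + d^2) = (d + 1)^2*(d + 4)*(d^2) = d*(d + 1)^2*(d + 4)*(d)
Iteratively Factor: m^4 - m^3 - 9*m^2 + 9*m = (m - 1)*(m^3 - 9*m) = m*(m - 1)*(m^2 - 9) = m*(m - 1)*(m + 3)*(m - 3)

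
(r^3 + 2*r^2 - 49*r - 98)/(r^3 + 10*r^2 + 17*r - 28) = (r^2 - 5*r - 14)/(r^2 + 3*r - 4)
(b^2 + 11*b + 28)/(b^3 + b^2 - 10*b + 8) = (b + 7)/(b^2 - 3*b + 2)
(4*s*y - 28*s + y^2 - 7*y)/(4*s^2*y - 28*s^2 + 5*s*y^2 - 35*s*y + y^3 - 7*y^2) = 1/(s + y)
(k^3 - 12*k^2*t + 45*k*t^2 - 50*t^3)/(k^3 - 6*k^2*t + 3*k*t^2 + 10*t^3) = (k - 5*t)/(k + t)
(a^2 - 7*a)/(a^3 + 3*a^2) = (a - 7)/(a*(a + 3))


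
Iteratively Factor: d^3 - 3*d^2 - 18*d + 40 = (d + 4)*(d^2 - 7*d + 10) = (d - 5)*(d + 4)*(d - 2)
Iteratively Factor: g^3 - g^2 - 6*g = (g + 2)*(g^2 - 3*g) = (g - 3)*(g + 2)*(g)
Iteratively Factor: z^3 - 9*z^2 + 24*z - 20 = (z - 2)*(z^2 - 7*z + 10) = (z - 5)*(z - 2)*(z - 2)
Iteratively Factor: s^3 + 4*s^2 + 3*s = (s)*(s^2 + 4*s + 3) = s*(s + 3)*(s + 1)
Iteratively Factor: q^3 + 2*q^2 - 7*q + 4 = (q + 4)*(q^2 - 2*q + 1) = (q - 1)*(q + 4)*(q - 1)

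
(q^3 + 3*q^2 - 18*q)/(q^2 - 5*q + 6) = q*(q + 6)/(q - 2)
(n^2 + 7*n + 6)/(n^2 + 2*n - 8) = (n^2 + 7*n + 6)/(n^2 + 2*n - 8)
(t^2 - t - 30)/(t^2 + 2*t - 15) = (t - 6)/(t - 3)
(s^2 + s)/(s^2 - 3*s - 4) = s/(s - 4)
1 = 1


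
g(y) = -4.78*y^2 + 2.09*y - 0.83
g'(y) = 2.09 - 9.56*y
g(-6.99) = -248.99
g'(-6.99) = 68.91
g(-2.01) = -24.34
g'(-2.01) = 21.31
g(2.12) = -17.88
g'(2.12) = -18.18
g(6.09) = -165.38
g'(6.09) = -56.13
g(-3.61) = -70.67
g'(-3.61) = 36.60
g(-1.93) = -22.67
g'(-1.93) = 20.54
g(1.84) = -13.17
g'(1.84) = -15.50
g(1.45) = -7.85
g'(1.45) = -11.77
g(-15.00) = -1107.68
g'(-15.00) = 145.49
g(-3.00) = -50.12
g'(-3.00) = 30.77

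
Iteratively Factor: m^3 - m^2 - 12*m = (m)*(m^2 - m - 12) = m*(m + 3)*(m - 4)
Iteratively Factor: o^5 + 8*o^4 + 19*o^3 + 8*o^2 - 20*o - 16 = (o + 2)*(o^4 + 6*o^3 + 7*o^2 - 6*o - 8) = (o - 1)*(o + 2)*(o^3 + 7*o^2 + 14*o + 8) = (o - 1)*(o + 2)*(o + 4)*(o^2 + 3*o + 2) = (o - 1)*(o + 2)^2*(o + 4)*(o + 1)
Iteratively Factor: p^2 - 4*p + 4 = (p - 2)*(p - 2)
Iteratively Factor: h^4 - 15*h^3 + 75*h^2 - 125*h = (h - 5)*(h^3 - 10*h^2 + 25*h) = h*(h - 5)*(h^2 - 10*h + 25) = h*(h - 5)^2*(h - 5)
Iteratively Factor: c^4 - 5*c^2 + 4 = (c + 1)*(c^3 - c^2 - 4*c + 4) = (c - 2)*(c + 1)*(c^2 + c - 2) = (c - 2)*(c - 1)*(c + 1)*(c + 2)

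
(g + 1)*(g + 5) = g^2 + 6*g + 5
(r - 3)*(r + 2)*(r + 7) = r^3 + 6*r^2 - 13*r - 42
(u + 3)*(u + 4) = u^2 + 7*u + 12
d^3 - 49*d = d*(d - 7)*(d + 7)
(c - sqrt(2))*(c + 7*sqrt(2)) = c^2 + 6*sqrt(2)*c - 14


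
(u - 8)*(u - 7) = u^2 - 15*u + 56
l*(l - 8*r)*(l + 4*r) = l^3 - 4*l^2*r - 32*l*r^2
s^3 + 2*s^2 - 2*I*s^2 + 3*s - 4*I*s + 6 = (s + 2)*(s - 3*I)*(s + I)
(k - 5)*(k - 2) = k^2 - 7*k + 10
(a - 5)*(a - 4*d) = a^2 - 4*a*d - 5*a + 20*d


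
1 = 1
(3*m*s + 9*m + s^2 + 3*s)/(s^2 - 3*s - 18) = (3*m + s)/(s - 6)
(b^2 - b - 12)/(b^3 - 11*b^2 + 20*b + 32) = (b + 3)/(b^2 - 7*b - 8)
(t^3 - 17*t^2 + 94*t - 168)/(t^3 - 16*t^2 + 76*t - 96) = (t^2 - 11*t + 28)/(t^2 - 10*t + 16)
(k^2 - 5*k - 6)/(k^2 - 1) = (k - 6)/(k - 1)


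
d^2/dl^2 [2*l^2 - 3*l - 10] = 4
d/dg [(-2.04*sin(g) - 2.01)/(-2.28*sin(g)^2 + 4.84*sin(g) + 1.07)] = (-4.6512*sin(g)^2 - 9.1656*sin(g) + 7.5456)*cos(g)/(5.1984*sin(g)^4 - 22.0704*sin(g)^3 + 18.5464*sin(g)^2 + 10.3576*sin(g) + 1.1449)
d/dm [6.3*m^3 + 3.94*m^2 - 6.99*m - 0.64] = 18.9*m^2 + 7.88*m - 6.99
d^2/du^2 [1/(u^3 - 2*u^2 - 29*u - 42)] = 2*((2 - 3*u)*(-u^3 + 2*u^2 + 29*u + 42) - (-3*u^2 + 4*u + 29)^2)/(-u^3 + 2*u^2 + 29*u + 42)^3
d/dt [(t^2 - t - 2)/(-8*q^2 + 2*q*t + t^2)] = (2*(q + t)*(-t^2 + t + 2) + (2*t - 1)*(-8*q^2 + 2*q*t + t^2))/(-8*q^2 + 2*q*t + t^2)^2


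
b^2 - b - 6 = (b - 3)*(b + 2)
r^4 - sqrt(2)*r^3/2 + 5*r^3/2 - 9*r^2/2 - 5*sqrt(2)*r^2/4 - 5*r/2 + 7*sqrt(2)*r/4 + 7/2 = (r - 1)*(r + 7/2)*(r - sqrt(2))*(r + sqrt(2)/2)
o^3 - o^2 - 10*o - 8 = (o - 4)*(o + 1)*(o + 2)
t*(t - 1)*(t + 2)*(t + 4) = t^4 + 5*t^3 + 2*t^2 - 8*t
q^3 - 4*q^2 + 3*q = q*(q - 3)*(q - 1)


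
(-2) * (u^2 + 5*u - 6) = -2*u^2 - 10*u + 12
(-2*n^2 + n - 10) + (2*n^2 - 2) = n - 12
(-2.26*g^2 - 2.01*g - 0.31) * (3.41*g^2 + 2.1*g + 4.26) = -7.7066*g^4 - 11.6001*g^3 - 14.9057*g^2 - 9.2136*g - 1.3206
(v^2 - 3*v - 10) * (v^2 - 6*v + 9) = v^4 - 9*v^3 + 17*v^2 + 33*v - 90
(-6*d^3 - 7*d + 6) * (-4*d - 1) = 24*d^4 + 6*d^3 + 28*d^2 - 17*d - 6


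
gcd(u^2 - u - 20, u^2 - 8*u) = 1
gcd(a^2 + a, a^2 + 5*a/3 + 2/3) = a + 1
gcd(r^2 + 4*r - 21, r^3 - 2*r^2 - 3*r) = r - 3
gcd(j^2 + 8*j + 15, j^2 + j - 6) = j + 3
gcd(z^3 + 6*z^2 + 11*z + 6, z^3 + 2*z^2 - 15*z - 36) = z + 3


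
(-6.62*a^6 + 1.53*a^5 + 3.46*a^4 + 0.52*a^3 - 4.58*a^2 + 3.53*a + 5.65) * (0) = 0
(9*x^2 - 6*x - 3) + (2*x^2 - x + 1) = 11*x^2 - 7*x - 2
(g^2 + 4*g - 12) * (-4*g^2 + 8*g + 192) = -4*g^4 - 8*g^3 + 272*g^2 + 672*g - 2304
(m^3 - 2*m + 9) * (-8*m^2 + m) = -8*m^5 + m^4 + 16*m^3 - 74*m^2 + 9*m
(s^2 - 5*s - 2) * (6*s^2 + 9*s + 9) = 6*s^4 - 21*s^3 - 48*s^2 - 63*s - 18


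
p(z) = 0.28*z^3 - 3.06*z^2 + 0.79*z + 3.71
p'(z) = 0.84*z^2 - 6.12*z + 0.79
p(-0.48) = 2.59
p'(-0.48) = 3.92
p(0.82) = 2.45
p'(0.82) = -3.66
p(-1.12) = -1.41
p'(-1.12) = 8.70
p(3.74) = -21.49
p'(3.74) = -10.35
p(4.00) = -24.17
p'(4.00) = -10.25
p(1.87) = -3.68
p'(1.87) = -7.72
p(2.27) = -6.99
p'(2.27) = -8.77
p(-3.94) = -64.03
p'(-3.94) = 37.94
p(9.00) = -32.92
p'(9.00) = 13.75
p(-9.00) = -455.38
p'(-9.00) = 123.91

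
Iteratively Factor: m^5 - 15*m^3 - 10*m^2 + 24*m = (m + 3)*(m^4 - 3*m^3 - 6*m^2 + 8*m) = m*(m + 3)*(m^3 - 3*m^2 - 6*m + 8) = m*(m + 2)*(m + 3)*(m^2 - 5*m + 4) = m*(m - 1)*(m + 2)*(m + 3)*(m - 4)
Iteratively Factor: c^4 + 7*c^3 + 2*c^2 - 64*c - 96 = (c + 2)*(c^3 + 5*c^2 - 8*c - 48) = (c + 2)*(c + 4)*(c^2 + c - 12) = (c + 2)*(c + 4)^2*(c - 3)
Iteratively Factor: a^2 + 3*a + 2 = (a + 1)*(a + 2)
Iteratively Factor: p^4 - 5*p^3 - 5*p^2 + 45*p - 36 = (p - 4)*(p^3 - p^2 - 9*p + 9) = (p - 4)*(p - 1)*(p^2 - 9) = (p - 4)*(p - 3)*(p - 1)*(p + 3)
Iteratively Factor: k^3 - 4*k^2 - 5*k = (k)*(k^2 - 4*k - 5) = k*(k - 5)*(k + 1)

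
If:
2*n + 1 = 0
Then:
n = -1/2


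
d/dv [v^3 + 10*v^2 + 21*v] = 3*v^2 + 20*v + 21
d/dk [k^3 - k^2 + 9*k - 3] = 3*k^2 - 2*k + 9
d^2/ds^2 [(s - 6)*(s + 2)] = 2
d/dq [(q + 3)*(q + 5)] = 2*q + 8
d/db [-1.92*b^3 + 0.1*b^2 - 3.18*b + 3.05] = -5.76*b^2 + 0.2*b - 3.18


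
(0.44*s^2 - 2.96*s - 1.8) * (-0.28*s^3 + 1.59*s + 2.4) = -0.1232*s^5 + 0.8288*s^4 + 1.2036*s^3 - 3.6504*s^2 - 9.966*s - 4.32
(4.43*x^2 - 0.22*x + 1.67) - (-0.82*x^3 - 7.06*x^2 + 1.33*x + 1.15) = 0.82*x^3 + 11.49*x^2 - 1.55*x + 0.52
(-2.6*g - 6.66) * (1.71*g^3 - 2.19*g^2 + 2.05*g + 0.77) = -4.446*g^4 - 5.6946*g^3 + 9.2554*g^2 - 15.655*g - 5.1282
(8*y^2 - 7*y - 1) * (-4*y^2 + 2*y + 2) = -32*y^4 + 44*y^3 + 6*y^2 - 16*y - 2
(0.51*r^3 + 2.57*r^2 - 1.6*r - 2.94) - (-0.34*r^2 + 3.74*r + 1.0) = 0.51*r^3 + 2.91*r^2 - 5.34*r - 3.94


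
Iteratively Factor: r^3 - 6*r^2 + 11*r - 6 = (r - 2)*(r^2 - 4*r + 3) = (r - 3)*(r - 2)*(r - 1)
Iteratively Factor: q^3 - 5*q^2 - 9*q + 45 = (q + 3)*(q^2 - 8*q + 15) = (q - 3)*(q + 3)*(q - 5)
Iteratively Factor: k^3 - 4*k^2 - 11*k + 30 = (k - 5)*(k^2 + k - 6) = (k - 5)*(k + 3)*(k - 2)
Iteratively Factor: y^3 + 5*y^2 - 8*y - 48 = (y - 3)*(y^2 + 8*y + 16) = (y - 3)*(y + 4)*(y + 4)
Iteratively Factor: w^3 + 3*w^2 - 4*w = (w + 4)*(w^2 - w) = w*(w + 4)*(w - 1)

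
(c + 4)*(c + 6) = c^2 + 10*c + 24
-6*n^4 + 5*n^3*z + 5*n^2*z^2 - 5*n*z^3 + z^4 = (-3*n + z)*(-2*n + z)*(-n + z)*(n + z)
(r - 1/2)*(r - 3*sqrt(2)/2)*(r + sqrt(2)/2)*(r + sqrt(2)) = r^4 - r^3/2 - 7*r^2/2 - 3*sqrt(2)*r/2 + 7*r/4 + 3*sqrt(2)/4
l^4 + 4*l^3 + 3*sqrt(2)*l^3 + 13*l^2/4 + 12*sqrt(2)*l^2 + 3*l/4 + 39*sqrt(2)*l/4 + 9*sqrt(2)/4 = (l + 1/2)^2*(l + 3)*(l + 3*sqrt(2))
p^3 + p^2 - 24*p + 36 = (p - 3)*(p - 2)*(p + 6)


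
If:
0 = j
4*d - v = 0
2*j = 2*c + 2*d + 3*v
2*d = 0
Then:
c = 0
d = 0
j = 0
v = 0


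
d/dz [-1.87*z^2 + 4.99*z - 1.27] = 4.99 - 3.74*z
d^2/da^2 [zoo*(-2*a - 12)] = 0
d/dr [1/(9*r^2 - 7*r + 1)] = (7 - 18*r)/(9*r^2 - 7*r + 1)^2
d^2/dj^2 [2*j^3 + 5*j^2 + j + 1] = 12*j + 10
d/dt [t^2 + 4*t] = 2*t + 4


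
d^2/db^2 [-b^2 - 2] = -2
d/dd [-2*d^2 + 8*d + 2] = 8 - 4*d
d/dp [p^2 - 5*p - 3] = 2*p - 5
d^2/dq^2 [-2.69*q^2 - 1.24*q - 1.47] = -5.38000000000000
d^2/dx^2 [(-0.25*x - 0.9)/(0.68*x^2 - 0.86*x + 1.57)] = (-(0.25*x + 0.9)*(1.36*x - 0.86)*(2.72*x - 1.72) + (1.02*x + 0.794)*(0.68*x^2 - 0.86*x + 1.57))/(0.68*x^2 - 0.86*x + 1.57)^3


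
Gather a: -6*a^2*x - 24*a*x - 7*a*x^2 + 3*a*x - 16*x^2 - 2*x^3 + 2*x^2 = -6*a^2*x + a*(-7*x^2 - 21*x) - 2*x^3 - 14*x^2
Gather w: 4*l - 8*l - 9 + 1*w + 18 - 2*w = -4*l - w + 9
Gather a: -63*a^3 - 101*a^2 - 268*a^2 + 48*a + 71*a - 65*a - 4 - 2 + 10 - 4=-63*a^3 - 369*a^2 + 54*a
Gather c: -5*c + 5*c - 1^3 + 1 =0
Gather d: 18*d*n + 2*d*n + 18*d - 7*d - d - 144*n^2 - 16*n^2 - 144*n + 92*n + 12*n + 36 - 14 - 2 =d*(20*n + 10) - 160*n^2 - 40*n + 20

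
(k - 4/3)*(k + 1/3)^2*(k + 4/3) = k^4 + 2*k^3/3 - 5*k^2/3 - 32*k/27 - 16/81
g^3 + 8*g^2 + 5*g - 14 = (g - 1)*(g + 2)*(g + 7)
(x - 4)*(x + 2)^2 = x^3 - 12*x - 16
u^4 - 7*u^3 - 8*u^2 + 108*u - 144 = (u - 6)*(u - 3)*(u - 2)*(u + 4)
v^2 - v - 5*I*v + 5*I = (v - 1)*(v - 5*I)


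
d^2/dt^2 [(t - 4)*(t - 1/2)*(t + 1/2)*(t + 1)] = 12*t^2 - 18*t - 17/2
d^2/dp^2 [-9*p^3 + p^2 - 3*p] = 2 - 54*p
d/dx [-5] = 0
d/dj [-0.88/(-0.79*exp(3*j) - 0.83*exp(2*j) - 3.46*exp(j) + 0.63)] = (-2.0856*exp(2*j) - 1.4608*exp(j) - 3.0448)*exp(j)/(0.79*exp(3*j) + 0.83*exp(2*j) + 3.46*exp(j) - 0.63)^2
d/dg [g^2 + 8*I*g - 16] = 2*g + 8*I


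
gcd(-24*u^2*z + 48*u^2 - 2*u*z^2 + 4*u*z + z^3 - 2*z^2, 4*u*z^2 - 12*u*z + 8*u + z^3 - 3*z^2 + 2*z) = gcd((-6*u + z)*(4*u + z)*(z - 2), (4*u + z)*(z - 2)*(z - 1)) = 4*u*z - 8*u + z^2 - 2*z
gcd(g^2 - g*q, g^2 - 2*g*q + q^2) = -g + q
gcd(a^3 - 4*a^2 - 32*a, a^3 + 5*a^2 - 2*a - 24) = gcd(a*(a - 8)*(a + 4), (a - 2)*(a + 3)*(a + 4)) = a + 4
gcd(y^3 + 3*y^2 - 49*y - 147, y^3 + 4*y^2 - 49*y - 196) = y^2 - 49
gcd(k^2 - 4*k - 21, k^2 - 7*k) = k - 7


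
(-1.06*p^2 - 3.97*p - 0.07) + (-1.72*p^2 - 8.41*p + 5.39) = -2.78*p^2 - 12.38*p + 5.32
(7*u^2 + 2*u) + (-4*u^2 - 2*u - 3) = 3*u^2 - 3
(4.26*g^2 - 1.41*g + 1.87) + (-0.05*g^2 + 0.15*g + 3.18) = 4.21*g^2 - 1.26*g + 5.05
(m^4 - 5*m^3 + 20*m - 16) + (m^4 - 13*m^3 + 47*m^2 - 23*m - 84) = 2*m^4 - 18*m^3 + 47*m^2 - 3*m - 100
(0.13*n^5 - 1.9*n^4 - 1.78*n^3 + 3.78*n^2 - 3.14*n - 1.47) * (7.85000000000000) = 1.0205*n^5 - 14.915*n^4 - 13.973*n^3 + 29.673*n^2 - 24.649*n - 11.5395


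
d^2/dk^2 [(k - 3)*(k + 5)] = 2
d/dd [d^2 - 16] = 2*d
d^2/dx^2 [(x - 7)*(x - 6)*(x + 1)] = 6*x - 24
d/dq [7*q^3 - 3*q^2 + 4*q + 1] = 21*q^2 - 6*q + 4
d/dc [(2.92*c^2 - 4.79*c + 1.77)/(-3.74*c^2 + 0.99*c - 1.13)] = (-15.0238*c^2 + 6.6404*c + 3.6604)/(13.9876*c^4 - 7.4052*c^3 + 9.4325*c^2 - 2.2374*c + 1.2769)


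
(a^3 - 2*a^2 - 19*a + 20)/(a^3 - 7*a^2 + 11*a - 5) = (a + 4)/(a - 1)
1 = 1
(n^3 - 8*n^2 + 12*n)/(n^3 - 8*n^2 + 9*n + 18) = n*(n - 2)/(n^2 - 2*n - 3)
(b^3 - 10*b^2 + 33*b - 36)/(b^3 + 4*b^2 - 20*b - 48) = (b^2 - 6*b + 9)/(b^2 + 8*b + 12)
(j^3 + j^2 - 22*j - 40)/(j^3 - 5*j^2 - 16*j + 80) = (j + 2)/(j - 4)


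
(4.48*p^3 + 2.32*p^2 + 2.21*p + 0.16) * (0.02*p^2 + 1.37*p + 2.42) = 0.0896*p^5 + 6.184*p^4 + 14.0642*p^3 + 8.6453*p^2 + 5.5674*p + 0.3872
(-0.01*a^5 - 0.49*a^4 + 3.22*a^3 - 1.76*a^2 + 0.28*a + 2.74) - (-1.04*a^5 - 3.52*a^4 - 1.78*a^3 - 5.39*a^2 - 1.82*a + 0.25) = 1.03*a^5 + 3.03*a^4 + 5.0*a^3 + 3.63*a^2 + 2.1*a + 2.49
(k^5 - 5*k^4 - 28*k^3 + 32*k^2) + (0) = k^5 - 5*k^4 - 28*k^3 + 32*k^2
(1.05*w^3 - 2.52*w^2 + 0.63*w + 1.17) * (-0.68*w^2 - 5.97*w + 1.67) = -0.714*w^5 - 4.5549*w^4 + 16.3695*w^3 - 8.7651*w^2 - 5.9328*w + 1.9539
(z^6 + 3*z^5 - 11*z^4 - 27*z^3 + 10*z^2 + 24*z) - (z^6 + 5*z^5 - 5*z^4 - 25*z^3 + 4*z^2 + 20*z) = -2*z^5 - 6*z^4 - 2*z^3 + 6*z^2 + 4*z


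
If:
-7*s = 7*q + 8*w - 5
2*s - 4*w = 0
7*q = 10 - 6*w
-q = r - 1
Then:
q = 95/56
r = -39/56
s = -5/8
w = -5/16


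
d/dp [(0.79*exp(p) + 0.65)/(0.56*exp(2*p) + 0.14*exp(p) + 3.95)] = (-0.4424*exp(2*p) - 0.728*exp(p) + 3.0295)*exp(p)/(0.3136*exp(4*p) + 0.1568*exp(3*p) + 4.4436*exp(2*p) + 1.106*exp(p) + 15.6025)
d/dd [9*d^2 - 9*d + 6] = 18*d - 9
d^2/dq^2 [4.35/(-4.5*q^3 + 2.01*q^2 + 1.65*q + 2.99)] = ((117.45*q - 17.487)*(-4.5*q^3 + 2.01*q^2 + 1.65*q + 2.99) + 4.35*(-27.0*q^2 + 8.04*q + 3.3)*(-13.5*q^2 + 4.02*q + 1.65))/(-4.5*q^3 + 2.01*q^2 + 1.65*q + 2.99)^3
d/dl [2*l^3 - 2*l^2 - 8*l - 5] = 6*l^2 - 4*l - 8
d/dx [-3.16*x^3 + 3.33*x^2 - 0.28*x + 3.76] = -9.48*x^2 + 6.66*x - 0.28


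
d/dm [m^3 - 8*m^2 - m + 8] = 3*m^2 - 16*m - 1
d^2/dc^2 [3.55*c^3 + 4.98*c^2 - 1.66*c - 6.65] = 21.3*c + 9.96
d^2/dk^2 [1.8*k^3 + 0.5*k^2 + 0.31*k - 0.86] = 10.8*k + 1.0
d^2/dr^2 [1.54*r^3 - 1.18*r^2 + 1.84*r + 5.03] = 9.24*r - 2.36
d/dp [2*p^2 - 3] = 4*p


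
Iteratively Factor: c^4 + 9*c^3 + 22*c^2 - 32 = (c - 1)*(c^3 + 10*c^2 + 32*c + 32) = (c - 1)*(c + 4)*(c^2 + 6*c + 8) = (c - 1)*(c + 4)^2*(c + 2)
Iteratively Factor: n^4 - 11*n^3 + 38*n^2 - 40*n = (n - 5)*(n^3 - 6*n^2 + 8*n) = (n - 5)*(n - 4)*(n^2 - 2*n) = (n - 5)*(n - 4)*(n - 2)*(n)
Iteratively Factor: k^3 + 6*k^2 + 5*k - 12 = (k + 4)*(k^2 + 2*k - 3) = (k - 1)*(k + 4)*(k + 3)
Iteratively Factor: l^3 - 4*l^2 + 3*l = (l - 1)*(l^2 - 3*l) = (l - 3)*(l - 1)*(l)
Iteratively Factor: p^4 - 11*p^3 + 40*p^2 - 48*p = (p - 4)*(p^3 - 7*p^2 + 12*p) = (p - 4)^2*(p^2 - 3*p) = (p - 4)^2*(p - 3)*(p)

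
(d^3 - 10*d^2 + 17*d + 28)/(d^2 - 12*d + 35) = (d^2 - 3*d - 4)/(d - 5)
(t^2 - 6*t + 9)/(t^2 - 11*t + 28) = (t^2 - 6*t + 9)/(t^2 - 11*t + 28)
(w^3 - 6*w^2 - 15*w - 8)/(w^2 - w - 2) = (w^2 - 7*w - 8)/(w - 2)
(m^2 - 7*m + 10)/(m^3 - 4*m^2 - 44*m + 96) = (m - 5)/(m^2 - 2*m - 48)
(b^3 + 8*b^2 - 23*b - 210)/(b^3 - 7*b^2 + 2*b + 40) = (b^2 + 13*b + 42)/(b^2 - 2*b - 8)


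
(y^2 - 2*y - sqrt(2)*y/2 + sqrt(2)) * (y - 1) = y^3 - 3*y^2 - sqrt(2)*y^2/2 + 2*y + 3*sqrt(2)*y/2 - sqrt(2)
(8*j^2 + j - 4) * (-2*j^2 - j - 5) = -16*j^4 - 10*j^3 - 33*j^2 - j + 20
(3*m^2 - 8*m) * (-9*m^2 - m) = -27*m^4 + 69*m^3 + 8*m^2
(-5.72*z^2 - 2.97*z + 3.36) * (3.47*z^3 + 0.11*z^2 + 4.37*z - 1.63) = -19.8484*z^5 - 10.9351*z^4 - 13.6639*z^3 - 3.2857*z^2 + 19.5243*z - 5.4768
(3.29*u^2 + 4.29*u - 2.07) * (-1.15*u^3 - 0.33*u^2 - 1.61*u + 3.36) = -3.7835*u^5 - 6.0192*u^4 - 4.3321*u^3 + 4.8306*u^2 + 17.7471*u - 6.9552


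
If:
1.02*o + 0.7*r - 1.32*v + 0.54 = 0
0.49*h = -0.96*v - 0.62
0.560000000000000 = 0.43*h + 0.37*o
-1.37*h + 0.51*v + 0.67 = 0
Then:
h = 0.21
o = 1.27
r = -4.04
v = -0.75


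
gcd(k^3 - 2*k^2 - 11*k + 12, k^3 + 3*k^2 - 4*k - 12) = k + 3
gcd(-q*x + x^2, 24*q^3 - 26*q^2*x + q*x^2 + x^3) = -q + x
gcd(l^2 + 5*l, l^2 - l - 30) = l + 5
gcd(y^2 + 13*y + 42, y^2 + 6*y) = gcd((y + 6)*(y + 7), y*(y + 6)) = y + 6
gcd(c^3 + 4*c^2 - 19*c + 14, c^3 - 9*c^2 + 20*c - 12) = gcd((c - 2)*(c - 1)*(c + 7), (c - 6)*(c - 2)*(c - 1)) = c^2 - 3*c + 2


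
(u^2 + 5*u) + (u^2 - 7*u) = 2*u^2 - 2*u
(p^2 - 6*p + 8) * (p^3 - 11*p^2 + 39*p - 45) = p^5 - 17*p^4 + 113*p^3 - 367*p^2 + 582*p - 360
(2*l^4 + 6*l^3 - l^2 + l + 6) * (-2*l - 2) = -4*l^5 - 16*l^4 - 10*l^3 - 14*l - 12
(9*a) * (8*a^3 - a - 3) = 72*a^4 - 9*a^2 - 27*a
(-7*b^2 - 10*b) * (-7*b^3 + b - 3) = 49*b^5 + 70*b^4 - 7*b^3 + 11*b^2 + 30*b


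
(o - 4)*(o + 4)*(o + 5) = o^3 + 5*o^2 - 16*o - 80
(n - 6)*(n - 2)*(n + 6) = n^3 - 2*n^2 - 36*n + 72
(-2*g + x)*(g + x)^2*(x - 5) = -2*g^3*x + 10*g^3 - 3*g^2*x^2 + 15*g^2*x + x^4 - 5*x^3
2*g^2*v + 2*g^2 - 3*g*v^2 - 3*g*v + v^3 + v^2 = (-2*g + v)*(-g + v)*(v + 1)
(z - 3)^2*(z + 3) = z^3 - 3*z^2 - 9*z + 27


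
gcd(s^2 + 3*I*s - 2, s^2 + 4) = s + 2*I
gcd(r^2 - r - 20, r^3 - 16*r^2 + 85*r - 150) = r - 5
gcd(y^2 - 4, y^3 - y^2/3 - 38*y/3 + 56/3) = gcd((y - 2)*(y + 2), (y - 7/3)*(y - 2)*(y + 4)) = y - 2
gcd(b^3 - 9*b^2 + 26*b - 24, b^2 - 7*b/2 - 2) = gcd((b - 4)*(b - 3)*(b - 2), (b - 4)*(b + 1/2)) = b - 4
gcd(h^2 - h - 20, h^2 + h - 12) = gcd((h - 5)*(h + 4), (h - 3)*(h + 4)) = h + 4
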